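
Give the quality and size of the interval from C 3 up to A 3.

C to A spans six letter names (C-D-E-F-G-A) — that makes it a sixth of some quality.
Counting semitones, C3→A3 is 9, which is the major sixth.

major sixth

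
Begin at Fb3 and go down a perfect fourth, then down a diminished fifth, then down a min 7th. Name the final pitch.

G1

Down a perfect fourth from Fb3: Cb3 (5 semitones down).
Down a diminished fifth from Cb3: F2 (6 semitones down).
Down a minor seventh from F2: G1 (10 semitones down).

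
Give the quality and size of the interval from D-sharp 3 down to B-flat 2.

Descending from D#3 to Bb2 is the same interval as ascending Bb2 to D#3.
B to D spans three letter names (B-C-D): a third.
Bb2 to D#3 spans 5 semitones — one semitone wider than the major third (4) — giving an augmented third.

augmented third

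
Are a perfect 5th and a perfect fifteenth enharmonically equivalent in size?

A perfect fifth is 7 semitones but a perfect fifteenth is 24 semitones — different sizes.

No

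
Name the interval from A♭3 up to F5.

M13

A to F spans six letter names (A-B-C-D-E-F), plus an octave, so the interval is some kind of thirteenth.
Ab3 to F5 is 21 semitones, matching the major thirteenth exactly, so the quality is major.
(Equivalently, a compound major sixth: a major sixth plus an octave.)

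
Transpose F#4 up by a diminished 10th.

Counting three letter names plus an octave up from F lands on A.
A diminished tenth is 14 semitones; 14 semitones up from F#4 gives Ab5.

Ab5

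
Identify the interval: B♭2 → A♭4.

B to A spans seven letter names (B-C-D-E-F-G-A), plus an octave, so the interval is some kind of fourteenth.
At 22 semitones, Bb2→Ab4 falls one short of a major fourteenth: minor.
(Equivalently, a compound minor seventh: a minor seventh plus an octave.)

m14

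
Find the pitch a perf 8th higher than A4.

A5

An octave keeps the letter name A, an octave up from A.
A perfect octave spans 12 semitones, so from A4 the target pitch is A5.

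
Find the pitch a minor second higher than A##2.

B#2

Two letter names up from A: B.
A minor second spans 1 semitone, so from A##2 the target pitch is B#2.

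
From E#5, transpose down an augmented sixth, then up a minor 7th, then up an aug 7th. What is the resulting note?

Down an augmented sixth from E#5: G4 (10 semitones down).
A minor seventh up from G4 is F5.
Up an augmented seventh from F5: E#6 (12 semitones up).

E#6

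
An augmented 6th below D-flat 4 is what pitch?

F-double-flat 3

Six letter names down from D: F.
An augmented sixth is 10 semitones; 10 semitones down from Db4 gives Fbb3.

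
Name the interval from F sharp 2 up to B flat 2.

F to B spans four letter names (F-G-A-B) — that makes it a fourth of some quality.
The perfect fourth is 5 semitones; here we have 4, one semitone narrower: diminished.

diminished fourth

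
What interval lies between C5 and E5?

C to E spans three letter names (C-D-E) — that makes it a third of some quality.
C5 to E5 is 4 semitones, matching the major third exactly, so the quality is major.

M3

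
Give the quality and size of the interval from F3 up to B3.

augmented 4th

F to B spans four letter names (F-G-A-B), so the interval is some kind of fourth.
A perfect fourth would be 5 semitones; F3 to B3 is 6, one semitone wider, so the interval is augmented.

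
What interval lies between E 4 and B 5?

perfect twelfth

E to B spans five letter names (E-F-G-A-B), plus an octave — that makes it a twelfth of some quality.
The perfect twelfth spans 19 semitones, and E4 to B5 is exactly 19 semitones — so this is a perfect twelfth.
(Equivalently, a compound perfect fifth: a perfect fifth plus an octave.)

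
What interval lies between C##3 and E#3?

minor third

C to E spans three letter names (C-D-E) — that makes it a third of some quality.
C##3 to E#3 is 3 semitones, a half step short of the major third (4), so this is minor.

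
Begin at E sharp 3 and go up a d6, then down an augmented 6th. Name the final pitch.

E double-flat 3

Up a diminished sixth from E#3: C4 (7 semitones up).
Down an augmented sixth from C4: Ebb3 (10 semitones down).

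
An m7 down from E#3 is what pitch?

F##2

Counting seven letter names down from E lands on F.
Moving 10 semitones down from E#3 (the size of a minor seventh) reaches F##2.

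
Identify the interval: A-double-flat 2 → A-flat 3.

A to A is the same letter name, plus an octave — that makes it an octave of some quality.
The perfect octave is 12 semitones; here we have 13, one semitone wider: augmented.

A8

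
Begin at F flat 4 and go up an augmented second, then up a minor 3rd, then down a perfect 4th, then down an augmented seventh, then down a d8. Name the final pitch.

Up an augmented second from Fb4: G4 (3 semitones up).
G4 up a minor third → Bb4 (3 semitones).
Bb4 down a perfect fourth → F4 (5 semitones).
F4 down an augmented seventh → Gbb3 (12 semitones).
Down a diminished octave from Gbb3: Gb2 (11 semitones down).

G flat 2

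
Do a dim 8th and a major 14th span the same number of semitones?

No

A diminished octave is 11 semitones but a major fourteenth is 23 semitones — different sizes.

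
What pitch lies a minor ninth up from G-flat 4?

Counting two letter names plus an octave up from G lands on A.
Moving 13 semitones up from Gb4 (the size of a minor ninth) reaches Abb5.

A-double-flat 5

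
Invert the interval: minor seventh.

Inverted interval numbers add to nine, so a seventh pairs with a second (7 + 2 = 9).
The quality also flips — minor becomes major — giving a major second.

major 2nd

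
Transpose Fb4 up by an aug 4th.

Bb4

The fourth takes the letter from F up to B.
An augmented fourth is 6 semitones; 6 semitones up from Fb4 gives Bb4.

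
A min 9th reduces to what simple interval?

minor 2nd

Subtracting seven from the interval number removes an octave: 9 − 7 = 2.
Quality carries through unchanged, so the simple form is a minor second.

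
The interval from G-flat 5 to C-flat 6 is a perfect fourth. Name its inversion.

perfect fifth

Inverted interval numbers add to nine, so a fourth pairs with a fifth (4 + 5 = 9).
And perfect stays perfect under inversion, so we get a perfect fifth.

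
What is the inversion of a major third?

minor sixth

The rule of nine gives the new number: 9 − 3 = 6, so a third becomes a sixth.
And major becomes minor under inversion, so we get a minor sixth.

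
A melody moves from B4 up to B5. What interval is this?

perfect octave

B to B is the same letter name, plus an octave — that makes it an octave of some quality.
Counting semitones, B4→B5 is 12, which is the perfect octave.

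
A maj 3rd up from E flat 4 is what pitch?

Three letter names up from E: G.
A major third is 4 semitones; 4 semitones up from Eb4 gives G4.

G 4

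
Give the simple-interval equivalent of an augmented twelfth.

A5

Take out an octave (7 from the number): 12 − 7 = 5.
Quality carries through unchanged, so the simple form is an augmented fifth.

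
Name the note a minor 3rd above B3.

D4

Three letter names up from B: D.
A minor third is 3 semitones; 3 semitones up from B3 gives D4.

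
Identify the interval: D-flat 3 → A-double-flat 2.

augmented 4th

Descending from Db3 to Abb2 is the same interval as ascending Abb2 to Db3.
A to D spans four letter names (A-B-C-D) — that makes it a fourth of some quality.
Abb2 to Db3 spans 6 semitones — one semitone wider than the perfect fourth (5) — giving an augmented fourth.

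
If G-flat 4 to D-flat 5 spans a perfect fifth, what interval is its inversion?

perfect fourth

Inverted interval numbers add to nine, so a fifth pairs with a fourth (5 + 4 = 9).
Quality inverts too: perfect stays perfect. That makes the inversion a perfect fourth.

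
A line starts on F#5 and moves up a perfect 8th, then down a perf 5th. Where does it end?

B5

Up a perfect octave from F#5: F#6 (12 semitones up).
A perfect fifth down from F#6 is B5.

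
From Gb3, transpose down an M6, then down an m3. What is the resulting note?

Gb3 down a major sixth → Bbb2 (9 semitones).
Down a minor third from Bbb2: Gb2 (3 semitones down).

Gb2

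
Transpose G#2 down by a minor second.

F##2

The second takes the letter from G down to F.
A minor second is 1 semitone; 1 semitone down from G#2 gives F##2.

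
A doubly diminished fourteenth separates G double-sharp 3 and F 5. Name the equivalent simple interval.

dd7

Subtracting seven from the interval number removes an octave: 14 − 7 = 7.
Quality carries through unchanged, so the simple form is a doubly diminished seventh.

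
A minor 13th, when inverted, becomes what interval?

First reduce the compound minor thirteenth to its simple form, a minor sixth.
The rule of nine gives the new number: 9 − 6 = 3, so a sixth becomes a third.
And minor becomes major under inversion, so we get a major third.

major 3rd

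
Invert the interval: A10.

d6

First reduce the compound augmented tenth to its simple form, an augmented third.
The rule of nine gives the new number: 9 − 3 = 6, so a third becomes a sixth.
And augmented becomes diminished under inversion, so we get a diminished sixth.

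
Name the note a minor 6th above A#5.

F#6

Counting six letter names up from A lands on F.
Moving 8 semitones up from A#5 (the size of a minor sixth) reaches F#6.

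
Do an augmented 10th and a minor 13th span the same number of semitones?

No

An augmented tenth is 17 semitones but a minor thirteenth is 20 semitones — different sizes.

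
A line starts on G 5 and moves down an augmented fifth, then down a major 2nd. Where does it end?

G5 down an augmented fifth → Cb5 (8 semitones).
Cb5 down a major second → Bbb4 (2 semitones).

B double-flat 4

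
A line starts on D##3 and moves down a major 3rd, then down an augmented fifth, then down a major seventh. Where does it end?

D##3 down a major third → B#2 (4 semitones).
Down an augmented fifth from B#2: E2 (8 semitones down).
A major seventh down from E2 is F1.

F1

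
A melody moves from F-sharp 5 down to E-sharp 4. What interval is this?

minor ninth

Descending from F#5 to E#4 is the same interval as ascending E#4 to F#5.
E to F spans two letter names (E-F), plus an octave: a ninth.
At 13 semitones, E#4→F#5 falls one short of a major ninth: minor.
(Equivalently, a compound minor second: a minor second plus an octave.)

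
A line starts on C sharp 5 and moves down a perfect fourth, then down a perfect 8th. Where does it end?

G sharp 3

C#5 down a perfect fourth → G#4 (5 semitones).
A perfect octave down from G#4 is G#3.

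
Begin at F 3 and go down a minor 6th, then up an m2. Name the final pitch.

Down a minor sixth from F3: A2 (8 semitones down).
Up a minor second from A2: Bb2 (1 semitone up).

B flat 2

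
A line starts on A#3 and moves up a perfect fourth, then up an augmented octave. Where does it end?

D##5

Up a perfect fourth from A#3: D#4 (5 semitones up).
Up an augmented octave from D#4: D##5 (13 semitones up).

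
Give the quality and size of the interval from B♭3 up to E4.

A4

B to E spans four letter names (B-C-D-E), so the interval is some kind of fourth.
The perfect fourth is 5 semitones; here we have 6, one semitone wider: augmented.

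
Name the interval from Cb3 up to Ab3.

M6

C to A spans six letter names (C-D-E-F-G-A) — that makes it a sixth of some quality.
Counting semitones, Cb3→Ab3 is 9, which is the major sixth.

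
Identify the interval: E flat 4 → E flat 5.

perfect octave

E to E is the same letter name, plus an octave, so the interval is some kind of octave.
Counting semitones, Eb4→Eb5 is 12, which is the perfect octave.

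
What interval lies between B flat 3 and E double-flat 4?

B to E spans four letter names (B-C-D-E), so the interval is some kind of fourth.
Bb3 to Ebb4 spans 4 semitones — one semitone narrower than the perfect fourth (5) — giving a diminished fourth.

diminished 4th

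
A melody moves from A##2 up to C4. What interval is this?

A to C spans three letter names (A-B-C), plus an octave: a tenth.
A major tenth would be 16 semitones; A##2 to C4 is 13, three semitones narrower, so the interval is doubly diminished.
(Equivalently, a compound doubly diminished third: a doubly diminished third plus an octave.)

doubly diminished 10th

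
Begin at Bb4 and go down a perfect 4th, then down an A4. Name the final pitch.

Cb4

A perfect fourth down from Bb4 is F4.
An augmented fourth down from F4 is Cb4.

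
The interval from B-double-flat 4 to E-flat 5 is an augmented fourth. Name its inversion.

The rule of nine gives the new number: 9 − 4 = 5, so a fourth becomes a fifth.
And augmented becomes diminished under inversion, so we get a diminished fifth.

diminished fifth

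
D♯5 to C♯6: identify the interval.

minor 7th

D to C spans seven letter names (D-E-F-G-A-B-C): a seventh.
A major seventh would be 11 semitones, but D#5 to C#6 is 10 — one semitone narrower, making it a minor seventh.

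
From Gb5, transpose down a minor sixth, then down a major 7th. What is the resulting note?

Down a minor sixth from Gb5: Bb4 (8 semitones down).
A major seventh down from Bb4 is Cb4.

Cb4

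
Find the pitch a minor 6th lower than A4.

Counting six letter names down from A lands on C.
A minor sixth spans 8 semitones, so from A4 the target pitch is C#4.

C#4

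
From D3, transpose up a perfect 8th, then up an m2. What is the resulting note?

Eb4

Up a perfect octave from D3: D4 (12 semitones up).
D4 up a minor second → Eb4 (1 semitone).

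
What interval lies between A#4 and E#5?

perfect fifth

A to E spans five letter names (A-B-C-D-E) — that makes it a fifth of some quality.
A#4 to E#5 is 7 semitones, matching the perfect fifth exactly, so the quality is perfect.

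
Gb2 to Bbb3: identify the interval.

G to B spans three letter names (G-A-B), plus an octave, so the interval is some kind of tenth.
Gb2 to Bbb3 is 15 semitones, a half step short of the major tenth (16), so this is minor.
(Equivalently, a compound minor third: a minor third plus an octave.)

minor tenth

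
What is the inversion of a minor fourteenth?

First reduce the compound minor fourteenth to its simple form, a minor seventh.
Inverted interval numbers add to nine, so a seventh pairs with a second (7 + 2 = 9).
And minor becomes major under inversion, so we get a major second.

major 2nd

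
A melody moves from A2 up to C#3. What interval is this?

major third

A to C spans three letter names (A-B-C) — that makes it a third of some quality.
Counting semitones, A2→C#3 is 4, which is the major third.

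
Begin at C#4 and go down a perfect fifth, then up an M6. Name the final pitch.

Down a perfect fifth from C#4: F#3 (7 semitones down).
A major sixth up from F#3 is D#4.

D#4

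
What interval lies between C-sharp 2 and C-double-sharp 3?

augmented octave

C to C is the same letter name, plus an octave: an octave.
The perfect octave is 12 semitones; here we have 13, one semitone wider: augmented.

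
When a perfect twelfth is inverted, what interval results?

perfect fourth

First reduce the compound perfect twelfth to its simple form, a perfect fifth.
Inverted interval numbers add to nine, so a fifth pairs with a fourth (5 + 4 = 9).
The quality also flips — perfect stays perfect — giving a perfect fourth.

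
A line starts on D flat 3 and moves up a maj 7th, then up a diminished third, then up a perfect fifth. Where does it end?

A major seventh up from Db3 is C4.
C4 up a diminished third → Ebb4 (2 semitones).
Ebb4 up a perfect fifth → Bbb4 (7 semitones).

B double-flat 4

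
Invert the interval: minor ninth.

First reduce the compound minor ninth to its simple form, a minor second.
The rule of nine gives the new number: 9 − 2 = 7, so a second becomes a seventh.
The quality also flips — minor becomes major — giving a major seventh.

M7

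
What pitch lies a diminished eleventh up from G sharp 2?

C 4

The eleventh's letter: G up four letter names plus an octave → C.
A diminished eleventh spans 16 semitones, so from G#2 the target pitch is C4.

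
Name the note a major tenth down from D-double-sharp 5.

B-sharp 3

Counting three letter names plus an octave down from D lands on B.
A major tenth is 16 semitones; 16 semitones down from D##5 gives B#3.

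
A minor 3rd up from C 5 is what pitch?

E-flat 5

Counting three letter names up from C lands on E.
A minor third is 3 semitones; 3 semitones up from C5 gives Eb5.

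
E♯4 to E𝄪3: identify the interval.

diminished octave

Descending from E#4 to E##3 is the same interval as ascending E##3 to E#4.
E to E is the same letter name, plus an octave: an octave.
E##3 to E#4 spans 11 semitones — one semitone narrower than the perfect octave (12) — giving a diminished octave.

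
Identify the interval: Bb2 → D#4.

B to D spans three letter names (B-C-D), plus an octave, so the interval is some kind of tenth.
The major tenth is 16 semitones; here we have 17, one semitone wider: augmented.
(Equivalently, a compound augmented third: an augmented third plus an octave.)

A10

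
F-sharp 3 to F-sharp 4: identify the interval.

F to F is the same letter name, plus an octave: an octave.
Counting semitones, F#3→F#4 is 12, which is the perfect octave.

perfect octave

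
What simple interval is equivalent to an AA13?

Take out an octave (7 from the number): 13 − 7 = 6.
So a doubly augmented thirteenth is an octave plus a doubly augmented sixth. The quality is unchanged.

doubly augmented 6th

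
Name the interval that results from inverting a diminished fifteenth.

First reduce the compound diminished fifteenth to its simple form, a diminished octave.
Interval numbers invert to sum to nine: 8 + 1 = 9, so an octave inverts to a unison.
And diminished becomes augmented under inversion, so we get an augmented unison.

augmented 1st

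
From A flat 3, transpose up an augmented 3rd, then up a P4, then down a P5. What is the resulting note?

Up an augmented third from Ab3: C#4 (5 semitones up).
C#4 up a perfect fourth → F#4 (5 semitones).
Down a perfect fifth from F#4: B3 (7 semitones down).

B 3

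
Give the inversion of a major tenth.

minor sixth

First reduce the compound major tenth to its simple form, a major third.
Inverted interval numbers add to nine, so a third pairs with a sixth (3 + 6 = 9).
The quality also flips — major becomes minor — giving a minor sixth.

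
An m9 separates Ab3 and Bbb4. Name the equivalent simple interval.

Take out an octave (7 from the number): 9 − 7 = 2.
That makes a minor ninth a compound minor second — an octave plus a minor second.

minor 2nd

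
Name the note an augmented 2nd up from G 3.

Two letter names up from G: A.
An augmented second is 3 semitones; 3 semitones up from G3 gives A#3.

A-sharp 3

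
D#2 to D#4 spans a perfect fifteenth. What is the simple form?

P8

Each octave removed subtracts seven from the number: 15 − 7 = 8.
That makes a perfect fifteenth a compound perfect octave — an octave plus a perfect octave.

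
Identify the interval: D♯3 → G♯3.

D to G spans four letter names (D-E-F-G): a fourth.
D#3 to G#3 is 5 semitones, matching the perfect fourth exactly, so the quality is perfect.

P4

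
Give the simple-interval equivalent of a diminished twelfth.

diminished 5th

Each octave removed subtracts seven from the number: 12 − 7 = 5.
That makes a diminished twelfth a compound diminished fifth — an octave plus a diminished fifth.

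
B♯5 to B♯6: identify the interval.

perfect octave

B to B is the same letter name, plus an octave, so the interval is some kind of octave.
Counting semitones, B#5→B#6 is 12, which is the perfect octave.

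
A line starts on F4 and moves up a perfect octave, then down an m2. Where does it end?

E5

A perfect octave up from F4 is F5.
Down a minor second from F5: E5 (1 semitone down).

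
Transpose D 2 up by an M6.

The sixth takes the letter from D up to B.
A major sixth spans 9 semitones, so from D2 the target pitch is B2.

B 2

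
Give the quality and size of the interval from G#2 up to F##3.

G to F spans seven letter names (G-A-B-C-D-E-F) — that makes it a seventh of some quality.
G#2 to F##3 is 11 semitones, matching the major seventh exactly, so the quality is major.

M7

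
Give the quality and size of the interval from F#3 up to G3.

m2

F to G spans two letter names (F-G): a second.
A major second would be 2 semitones, but F#3 to G3 is 1 — one semitone narrower, making it a minor second.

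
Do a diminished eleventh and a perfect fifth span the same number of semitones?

No

A diminished eleventh is 16 semitones but a perfect fifth is 7 semitones — different sizes.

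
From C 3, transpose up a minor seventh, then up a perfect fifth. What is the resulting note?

F 4

C3 up a minor seventh → Bb3 (10 semitones).
A perfect fifth up from Bb3 is F4.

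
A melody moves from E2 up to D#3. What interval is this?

E to D spans seven letter names (E-F-G-A-B-C-D) — that makes it a seventh of some quality.
Counting semitones, E2→D#3 is 11, which is the major seventh.

M7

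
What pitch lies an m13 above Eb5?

Cb7

The thirteenth's letter: E up six letter names plus an octave → C.
A minor thirteenth spans 20 semitones, so from Eb5 the target pitch is Cb7.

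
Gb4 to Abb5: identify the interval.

G to A spans two letter names (G-A), plus an octave — that makes it a ninth of some quality.
Gb4 to Abb5 is 13 semitones, a half step short of the major ninth (14), so this is minor.
(Equivalently, a compound minor second: a minor second plus an octave.)

minor 9th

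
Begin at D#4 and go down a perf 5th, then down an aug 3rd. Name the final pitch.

Eb3

A perfect fifth down from D#4 is G#3.
Down an augmented third from G#3: Eb3 (5 semitones down).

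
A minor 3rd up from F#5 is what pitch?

The third takes the letter from F up to A.
A minor third is 3 semitones; 3 semitones up from F#5 gives A5.

A5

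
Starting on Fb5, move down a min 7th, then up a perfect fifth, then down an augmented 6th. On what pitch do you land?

Fbb4

Fb5 down a minor seventh → Gb4 (10 semitones).
A perfect fifth up from Gb4 is Db5.
An augmented sixth down from Db5 is Fbb4.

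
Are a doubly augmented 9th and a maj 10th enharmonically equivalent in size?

Yes

A doubly augmented ninth = 16 semitones = a major tenth; enharmonically equal.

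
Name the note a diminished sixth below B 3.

Six letter names down from B: D.
A diminished sixth spans 7 semitones, so from B3 the target pitch is D##3.

D-double-sharp 3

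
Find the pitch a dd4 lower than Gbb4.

Four letter names down from G: D.
A doubly diminished fourth spans 3 semitones, so from Gbb4 the target pitch is D4.

D4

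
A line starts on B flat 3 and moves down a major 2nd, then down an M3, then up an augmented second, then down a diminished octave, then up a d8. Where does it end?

Down a major second from Bb3: Ab3 (2 semitones down).
Ab3 down a major third → Fb3 (4 semitones).
An augmented second up from Fb3 is G3.
A diminished octave down from G3 is G#2.
Up a diminished octave from G#2: G3 (11 semitones up).

G 3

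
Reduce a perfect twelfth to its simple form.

P5

Subtracting seven from the interval number removes an octave: 12 − 7 = 5.
Quality carries through unchanged, so the simple form is a perfect fifth.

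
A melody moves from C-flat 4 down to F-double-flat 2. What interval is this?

Descending from Cb4 to Fbb2 is the same interval as ascending Fbb2 to Cb4.
F to C spans five letter names (F-G-A-B-C), plus an octave — that makes it a twelfth of some quality.
A perfect twelfth would be 19 semitones; Fbb2 to Cb4 is 20, one semitone wider, so the interval is augmented.
(Equivalently, a compound augmented fifth: an augmented fifth plus an octave.)

A12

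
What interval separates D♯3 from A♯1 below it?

P11

Descending from D#3 to A#1 is the same interval as ascending A#1 to D#3.
A to D spans four letter names (A-B-C-D), plus an octave: an eleventh.
Counting semitones, A#1→D#3 is 17, which is the perfect eleventh.
(Equivalently, a compound perfect fourth: a perfect fourth plus an octave.)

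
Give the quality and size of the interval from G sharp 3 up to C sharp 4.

G to C spans four letter names (G-A-B-C) — that makes it a fourth of some quality.
The perfect fourth spans 5 semitones, and G#3 to C#4 is exactly 5 semitones — so this is a perfect fourth.

P4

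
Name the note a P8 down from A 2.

The letter stays A (same as the start), shifted an octave down.
A perfect octave spans 12 semitones, so from A2 the target pitch is A1.

A 1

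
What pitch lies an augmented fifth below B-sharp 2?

Five letter names down from B: E.
An augmented fifth spans 8 semitones, so from B#2 the target pitch is E2.

E 2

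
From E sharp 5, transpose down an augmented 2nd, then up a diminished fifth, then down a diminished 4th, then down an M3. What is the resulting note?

C 5

E#5 down an augmented second → D5 (3 semitones).
A diminished fifth up from D5 is Ab5.
Ab5 down a diminished fourth → E5 (4 semitones).
Down a major third from E5: C5 (4 semitones down).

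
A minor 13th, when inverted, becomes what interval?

First reduce the compound minor thirteenth to its simple form, a minor sixth.
Interval numbers invert to sum to nine: 6 + 3 = 9, so a sixth inverts to a third.
The quality also flips — minor becomes major — giving a major third.

major 3rd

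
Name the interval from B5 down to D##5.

Descending from B5 to D##5 is the same interval as ascending D##5 to B5.
D to B spans six letter names (D-E-F-G-A-B) — that makes it a sixth of some quality.
The major sixth is 9 semitones; here we have 7, two semitones narrower: diminished.

diminished sixth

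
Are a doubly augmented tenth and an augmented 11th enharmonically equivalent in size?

Yes

A doubly augmented tenth spans 18 semitones, and an augmented eleventh also spans 18 semitones — they're enharmonic.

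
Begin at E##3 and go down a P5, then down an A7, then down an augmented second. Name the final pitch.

Down a perfect fifth from E##3: A##2 (7 semitones down).
An augmented seventh down from A##2 is B1.
B1 down an augmented second → Ab1 (3 semitones).

Ab1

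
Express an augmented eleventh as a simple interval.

augmented fourth

Subtracting seven from the interval number removes an octave: 11 − 7 = 4.
Quality carries through unchanged, so the simple form is an augmented fourth.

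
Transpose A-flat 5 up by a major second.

B-flat 5

The second takes the letter from A up to B.
A major second spans 2 semitones, so from Ab5 the target pitch is Bb5.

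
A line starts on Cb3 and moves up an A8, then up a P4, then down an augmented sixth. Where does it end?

Abb3

Cb3 up an augmented octave → C4 (13 semitones).
Up a perfect fourth from C4: F4 (5 semitones up).
Down an augmented sixth from F4: Abb3 (10 semitones down).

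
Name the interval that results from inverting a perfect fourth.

The rule of nine gives the new number: 9 − 4 = 5, so a fourth becomes a fifth.
And perfect stays perfect under inversion, so we get a perfect fifth.

P5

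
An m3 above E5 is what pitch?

G5

The third takes the letter from E up to G.
A minor third spans 3 semitones, so from E5 the target pitch is G5.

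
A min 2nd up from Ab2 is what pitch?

Bbb2

Counting two letter names up from A lands on B.
A minor second is 1 semitone; 1 semitone up from Ab2 gives Bbb2.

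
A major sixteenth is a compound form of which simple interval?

Take out 2 octaves (14 from the number): 16 − 14 = 2.
So a major sixteenth is 2 octaves plus a major second. The quality is unchanged.

M2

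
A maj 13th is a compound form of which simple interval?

Subtracting seven from the interval number removes an octave: 13 − 7 = 6.
So a major thirteenth is an octave plus a major sixth. The quality is unchanged.

major 6th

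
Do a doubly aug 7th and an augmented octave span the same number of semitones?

Yes

A doubly augmented seventh spans 13 semitones, and an augmented octave also spans 13 semitones — they're enharmonic.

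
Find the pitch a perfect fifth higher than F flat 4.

Five letter names up from F: C.
A perfect fifth is 7 semitones; 7 semitones up from Fb4 gives Cb5.

C flat 5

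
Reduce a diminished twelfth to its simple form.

Take out an octave (7 from the number): 12 − 7 = 5.
Quality carries through unchanged, so the simple form is a diminished fifth.

diminished fifth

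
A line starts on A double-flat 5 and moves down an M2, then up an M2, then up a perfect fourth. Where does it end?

D double-flat 6

Down a major second from Abb5: Gbb5 (2 semitones down).
Up a major second from Gbb5: Abb5 (2 semitones up).
Abb5 up a perfect fourth → Dbb6 (5 semitones).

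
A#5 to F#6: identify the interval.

minor 6th

A to F spans six letter names (A-B-C-D-E-F) — that makes it a sixth of some quality.
At 8 semitones, A#5→F#6 falls one short of a major sixth: minor.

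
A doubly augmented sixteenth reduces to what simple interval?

doubly augmented 2nd

Each octave removed subtracts seven from the number: 16 − 14 = 2.
That makes a doubly augmented sixteenth a compound doubly augmented second — 2 octaves plus a doubly augmented second.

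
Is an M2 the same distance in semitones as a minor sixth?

A major second spans 2 semitones; a minor sixth spans 8 semitones. They differ by 6.

No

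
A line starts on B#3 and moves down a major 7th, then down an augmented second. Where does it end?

Bb2

B#3 down a major seventh → C#3 (11 semitones).
C#3 down an augmented second → Bb2 (3 semitones).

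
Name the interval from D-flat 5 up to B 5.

augmented sixth

D to B spans six letter names (D-E-F-G-A-B): a sixth.
The major sixth is 9 semitones; here we have 10, one semitone wider: augmented.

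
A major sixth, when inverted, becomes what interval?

The rule of nine gives the new number: 9 − 6 = 3, so a sixth becomes a third.
And major becomes minor under inversion, so we get a minor third.

m3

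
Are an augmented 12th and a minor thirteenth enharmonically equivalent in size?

Yes

Both span 20 semitones: an augmented twelfth and a minor thirteenth are the same chromatic distance.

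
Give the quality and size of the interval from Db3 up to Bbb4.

minor thirteenth

D to B spans six letter names (D-E-F-G-A-B), plus an octave, so the interval is some kind of thirteenth.
A major thirteenth would be 21 semitones, but Db3 to Bbb4 is 20 — one semitone narrower, making it a minor thirteenth.
(Equivalently, a compound minor sixth: a minor sixth plus an octave.)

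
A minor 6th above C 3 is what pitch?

The sixth takes the letter from C up to A.
Moving 8 semitones up from C3 (the size of a minor sixth) reaches Ab3.

A-flat 3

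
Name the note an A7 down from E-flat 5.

Seven letter names down from E: F.
An augmented seventh is 12 semitones; 12 semitones down from Eb5 gives Fbb4.

F-double-flat 4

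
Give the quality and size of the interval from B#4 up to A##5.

major seventh

B to A spans seven letter names (B-C-D-E-F-G-A) — that makes it a seventh of some quality.
Counting semitones, B#4→A##5 is 11, which is the major seventh.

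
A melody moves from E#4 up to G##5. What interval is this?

E to G spans three letter names (E-F-G), plus an octave: a tenth.
The major tenth spans 16 semitones, and E#4 to G##5 is exactly 16 semitones — so this is a major tenth.
(Equivalently, a compound major third: a major third plus an octave.)

major 10th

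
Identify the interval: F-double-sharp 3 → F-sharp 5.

diminished fifteenth

F to F is the same letter name, plus 2 octaves — that makes it a fifteenth of some quality.
F##3 to F#5 spans 23 semitones — one semitone narrower than the perfect fifteenth (24) — giving a diminished fifteenth.
(Equivalently, a compound diminished octave: a diminished octave plus an octave.)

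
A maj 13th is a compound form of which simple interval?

M6

Subtracting seven from the interval number removes an octave: 13 − 7 = 6.
Quality carries through unchanged, so the simple form is a major sixth.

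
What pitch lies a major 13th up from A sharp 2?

Six letters up from A (plus an octave) reaches F.
Moving 21 semitones up from A#2 (the size of a major thirteenth) reaches F##4.

F double-sharp 4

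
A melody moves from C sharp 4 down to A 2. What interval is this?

Descending from C#4 to A2 is the same interval as ascending A2 to C#4.
A to C spans three letter names (A-B-C), plus an octave, so the interval is some kind of tenth.
The major tenth spans 16 semitones, and A2 to C#4 is exactly 16 semitones — so this is a major tenth.
(Equivalently, a compound major third: a major third plus an octave.)

M10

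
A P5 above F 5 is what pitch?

C 6

Counting five letter names up from F lands on C.
A perfect fifth is 7 semitones; 7 semitones up from F5 gives C6.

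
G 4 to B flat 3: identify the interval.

Descending from G4 to Bb3 is the same interval as ascending Bb3 to G4.
B to G spans six letter names (B-C-D-E-F-G), so the interval is some kind of sixth.
The major sixth spans 9 semitones, and Bb3 to G4 is exactly 9 semitones — so this is a major sixth.

major 6th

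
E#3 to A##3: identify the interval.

E to A spans four letter names (E-F-G-A), so the interval is some kind of fourth.
A perfect fourth would be 5 semitones; E#3 to A##3 is 6, one semitone wider, so the interval is augmented.

augmented fourth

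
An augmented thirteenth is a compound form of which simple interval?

augmented sixth

Subtracting seven from the interval number removes an octave: 13 − 7 = 6.
Quality carries through unchanged, so the simple form is an augmented sixth.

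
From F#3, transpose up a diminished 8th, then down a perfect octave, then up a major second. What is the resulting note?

F#3 up a diminished octave → F4 (11 semitones).
A perfect octave down from F4 is F3.
A major second up from F3 is G3.

G3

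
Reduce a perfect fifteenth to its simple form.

perfect octave

Each octave removed subtracts seven from the number: 15 − 7 = 8.
That makes a perfect fifteenth a compound perfect octave — an octave plus a perfect octave.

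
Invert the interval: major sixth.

m3

Interval numbers invert to sum to nine: 6 + 3 = 9, so a sixth inverts to a third.
Quality inverts too: major becomes minor. That makes the inversion a minor third.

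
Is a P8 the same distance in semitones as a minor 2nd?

No

A perfect octave spans 12 semitones; a minor second spans 1 semitone. They differ by 11.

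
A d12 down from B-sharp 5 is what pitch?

E-double-sharp 4

Counting five letter names plus an octave down from B lands on E.
Moving 18 semitones down from B#5 (the size of a diminished twelfth) reaches E##4.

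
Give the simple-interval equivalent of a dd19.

Each octave removed subtracts seven from the number: 19 − 14 = 5.
That makes a doubly diminished nineteenth a compound doubly diminished fifth — 2 octaves plus a doubly diminished fifth.

doubly diminished fifth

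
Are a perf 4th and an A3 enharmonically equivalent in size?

Yes

A perfect fourth spans 5 semitones, and an augmented third also spans 5 semitones — they're enharmonic.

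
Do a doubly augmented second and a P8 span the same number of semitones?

A doubly augmented second is 4 semitones but a perfect octave is 12 semitones — different sizes.

No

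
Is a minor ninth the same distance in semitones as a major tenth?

No

A minor ninth spans 13 semitones; a major tenth spans 16 semitones. They differ by 3.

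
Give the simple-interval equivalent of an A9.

Subtracting seven from the interval number removes an octave: 9 − 7 = 2.
Quality carries through unchanged, so the simple form is an augmented second.

augmented second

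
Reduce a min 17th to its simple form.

minor 3rd

Take out 2 octaves (14 from the number): 17 − 14 = 3.
Quality carries through unchanged, so the simple form is a minor third.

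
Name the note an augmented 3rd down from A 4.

Three letter names down from A: F.
An augmented third is 5 semitones; 5 semitones down from A4 gives Fb4.

F flat 4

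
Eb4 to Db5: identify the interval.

minor 7th

E to D spans seven letter names (E-F-G-A-B-C-D): a seventh.
A major seventh would be 11 semitones, but Eb4 to Db5 is 10 — one semitone narrower, making it a minor seventh.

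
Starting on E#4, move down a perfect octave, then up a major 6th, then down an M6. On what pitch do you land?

E#4 down a perfect octave → E#3 (12 semitones).
Up a major sixth from E#3: C##4 (9 semitones up).
Down a major sixth from C##4: E#3 (9 semitones down).

E#3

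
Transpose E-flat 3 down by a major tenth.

Counting three letter names plus an octave down from E lands on C.
A major tenth spans 16 semitones, so from Eb3 the target pitch is Cb2.

C-flat 2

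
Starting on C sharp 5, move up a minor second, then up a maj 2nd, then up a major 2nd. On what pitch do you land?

F sharp 5

C#5 up a minor second → D5 (1 semitone).
Up a major second from D5: E5 (2 semitones up).
Up a major second from E5: F#5 (2 semitones up).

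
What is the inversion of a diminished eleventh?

A5

First reduce the compound diminished eleventh to its simple form, a diminished fourth.
Interval numbers invert to sum to nine: 4 + 5 = 9, so a fourth inverts to a fifth.
The quality also flips — diminished becomes augmented — giving an augmented fifth.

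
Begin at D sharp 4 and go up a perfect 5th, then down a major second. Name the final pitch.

G sharp 4

D#4 up a perfect fifth → A#4 (7 semitones).
A major second down from A#4 is G#4.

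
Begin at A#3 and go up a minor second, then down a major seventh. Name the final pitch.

C3

A#3 up a minor second → B3 (1 semitone).
B3 down a major seventh → C3 (11 semitones).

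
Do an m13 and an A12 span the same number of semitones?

Yes

A minor thirteenth = 20 semitones = an augmented twelfth; enharmonically equal.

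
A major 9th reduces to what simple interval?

Take out an octave (7 from the number): 9 − 7 = 2.
Quality carries through unchanged, so the simple form is a major second.

M2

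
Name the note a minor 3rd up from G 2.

B-flat 2

The third takes the letter from G up to B.
Moving 3 semitones up from G2 (the size of a minor third) reaches Bb2.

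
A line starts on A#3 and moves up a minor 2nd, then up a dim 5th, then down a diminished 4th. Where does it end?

Up a minor second from A#3: B3 (1 semitone up).
A diminished fifth up from B3 is F4.
A diminished fourth down from F4 is C#4.

C#4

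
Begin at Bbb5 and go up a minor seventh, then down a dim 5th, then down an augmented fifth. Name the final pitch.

Up a minor seventh from Bbb5: Abb6 (10 semitones up).
A diminished fifth down from Abb6 is Db6.
An augmented fifth down from Db6 is Gbb5.

Gbb5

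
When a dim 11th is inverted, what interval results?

First reduce the compound diminished eleventh to its simple form, a diminished fourth.
Inverted interval numbers add to nine, so a fourth pairs with a fifth (4 + 5 = 9).
And diminished becomes augmented under inversion, so we get an augmented fifth.

augmented fifth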